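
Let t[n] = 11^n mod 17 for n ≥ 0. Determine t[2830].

We have t[0] = 1; t[1] = 11; t[2] = 2; t[3] = 5; t[4] = 4; t[5] = 10; t[6] = 8; t[7] = 3; t[8] = 16; t[9] = 6; t[10] = 15; t[11] = 12; t[12] = 13; t[13] = 7; t[14] = 9; t[15] = 14; t[16] = 1.
The sequence repeats with period 16.
So t[2830] = t[0 + ((2830-0) mod 16)] = t[14] = 9.

9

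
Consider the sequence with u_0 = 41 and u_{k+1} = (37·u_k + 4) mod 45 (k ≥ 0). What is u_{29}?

31

u_0 = 41; u_1 = 36; u_2 = 31; u_3 = 26; u_4 = 21; u_5 = 16; u_6 = 11; u_7 = 6; u_8 = 1; u_9 = 41.
Since u_9 = u_0 = 41, the sequence is periodic with period 9.
(29 - 0) mod 9 = 2, so u_{29} = u_2 = 31.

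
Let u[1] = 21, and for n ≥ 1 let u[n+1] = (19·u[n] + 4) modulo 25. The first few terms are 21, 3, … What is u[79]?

We have u[1] = 21, u[2] = 3, u[3] = 11, u[4] = 13, u[5] = 1, u[6] = 23, u[7] = 16, u[8] = 8, u[9] = 6, u[10] = 18, u[11] = 21.
Since u[11] = u[1] = 21, the sequence is periodic with period 10.
So u[79] = u[1 + ((79-1) mod 10)] = u[9] = 6.

6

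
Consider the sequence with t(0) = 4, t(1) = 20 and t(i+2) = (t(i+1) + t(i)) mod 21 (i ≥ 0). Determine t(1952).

4

Listing terms: t(0) = 4,  t(1) = 20,  t(2) = 3,  t(3) = 2,  t(4) = 5,  t(5) = 7,  t(6) = 12,  t(7) = 19,  t(8) = 10,  t(9) = 8,  t(10) = 18,  t(11) = 5,  t(12) = 2,  t(13) = 7,  t(14) = 9,  t(15) = 16,  t(16) = 4,  t(17) = 20.
The sequence repeats with period 16.
So t(1952) = t(0 + ((1952-0) mod 16)) = t(0) = 4.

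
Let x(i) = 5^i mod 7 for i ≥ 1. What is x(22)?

x(1) = 5; x(2) = 4; x(3) = 6; x(4) = 2; x(5) = 3; x(6) = 1; x(7) = 5.
Since x(7) = x(1) = 5, the sequence is periodic with period 6.
(22 - 1) mod 6 = 3, so x(22) = x(4) = 2.

2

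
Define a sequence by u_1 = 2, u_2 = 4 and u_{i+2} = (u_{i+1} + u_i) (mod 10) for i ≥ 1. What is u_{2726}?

Listing terms: u_1 = 2,  u_2 = 4,  u_3 = 6,  u_4 = 0,  u_5 = 6,  u_6 = 6,  u_7 = 2,  u_8 = 8,  u_9 = 0,  u_{10} = 8,  u_{11} = 8,  u_{12} = 6,  u_{13} = 4,  u_{14} = 0,  u_{15} = 4,  u_{16} = 4,  u_{17} = 8,  u_{18} = 2,  u_{19} = 0,  u_{20} = 2,  u_{21} = 2,  u_{22} = 4.
The sequence repeats with period 20.
So u_{2726} = u_{1 + ((2726-1) mod 20)} = u_6 = 6.

6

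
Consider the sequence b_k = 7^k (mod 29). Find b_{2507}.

We have b_0 = 1,  b_1 = 7,  b_2 = 20,  b_3 = 24,  b_4 = 23,  b_5 = 16,  b_6 = 25,  b_7 = 1.
Since b_7 = b_0 = 1, the sequence is periodic with period 7.
So b_{2507} = b_{0 + ((2507-0) mod 7)} = b_1 = 7.

7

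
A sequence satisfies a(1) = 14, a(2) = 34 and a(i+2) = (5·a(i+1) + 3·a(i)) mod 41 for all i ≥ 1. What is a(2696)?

29

Computing terms: a(1) = 14,  a(2) = 34,  a(3) = 7,  a(4) = 14,  a(5) = 9,  a(6) = 5,  a(7) = 11,  a(8) = 29,  a(9) = 14,  a(10) = 34.
Since (a(9), a(10)) = (a(1), a(2)) = (14, 34) (two consecutive terms determine the rest), the sequence is periodic with period 8.
(2696 - 1) mod 8 = 7, so a(2696) = a(8) = 29.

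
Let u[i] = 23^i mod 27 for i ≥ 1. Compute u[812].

16

Listing terms: u[1] = 23, u[2] = 16, u[3] = 17, u[4] = 13, u[5] = 2, u[6] = 19, u[7] = 5, u[8] = 7, u[9] = 26, u[10] = 4, u[11] = 11, u[12] = 10, u[13] = 14, u[14] = 25, u[15] = 8, u[16] = 22, u[17] = 20, u[18] = 1, u[19] = 23.
Since u[19] = u[1] = 23, the sequence is periodic with period 18.
(812 - 1) mod 18 = 1, so u[812] = u[2] = 16.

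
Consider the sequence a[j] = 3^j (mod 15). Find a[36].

Computing terms: a[0] = 1, a[1] = 3, a[2] = 9, a[3] = 12, a[4] = 6, a[5] = 3.
Since a[5] = a[1] = 3, the sequence is eventually periodic: after a pre-period of length 1 it cycles with period 4.
For j ≥ 1, a[j] depends only on (j - 1) mod 4. (36 - 1) mod 4 = 3, so a[36] = a[4] = 6.

6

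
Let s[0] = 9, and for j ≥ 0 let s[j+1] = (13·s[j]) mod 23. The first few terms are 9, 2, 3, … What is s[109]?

Computing terms: s[0] = 9; s[1] = 2; s[2] = 3; s[3] = 16; s[4] = 1; s[5] = 13; s[6] = 8; s[7] = 12; s[8] = 18; s[9] = 4; s[10] = 6; s[11] = 9.
The sequence repeats with period 11.
So s[109] = s[0 + ((109-0) mod 11)] = s[10] = 6.

6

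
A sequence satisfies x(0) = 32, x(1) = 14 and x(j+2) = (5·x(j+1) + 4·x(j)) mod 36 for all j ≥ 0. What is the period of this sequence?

x(0) = 32,  x(1) = 14,  x(2) = 18,  x(3) = 2,  x(4) = 10,  x(5) = 22,  x(6) = 6,  x(7) = 10,  x(8) = 2,  x(9) = 14,  x(10) = 6,  x(11) = 14,  x(12) = 22,  x(13) = 22,  x(14) = 18,  x(15) = 34,  x(16) = 26,  x(17) = 14,  x(18) = 30,  x(19) = 26,  x(20) = 34,  x(21) = 22,  x(22) = 30,  x(23) = 22,  x(24) = 14,  x(25) = 14,  x(26) = 18.
Since (x(25), x(26)) = (x(1), x(2)) = (14, 18) (two consecutive terms determine the rest), the sequence is eventually periodic: after a pre-period of length 1 it cycles with period 24.

24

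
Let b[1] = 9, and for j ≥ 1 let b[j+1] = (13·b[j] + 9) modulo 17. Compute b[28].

We have b[1] = 9; b[2] = 7; b[3] = 15; b[4] = 0; b[5] = 9.
Since b[5] = b[1] = 9, the sequence is periodic with period 4.
(28 - 1) mod 4 = 3, so b[28] = b[4] = 0.

0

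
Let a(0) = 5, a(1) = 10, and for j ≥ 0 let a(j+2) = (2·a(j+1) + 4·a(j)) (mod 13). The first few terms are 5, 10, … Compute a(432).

Listing terms: a(0) = 5, a(1) = 10, a(2) = 1, a(3) = 3, a(4) = 10, a(5) = 6, a(6) = 0, a(7) = 11, a(8) = 9, a(9) = 10, a(10) = 4, a(11) = 9, a(12) = 8, a(13) = 0, a(14) = 6, a(15) = 12, a(16) = 9, a(17) = 1, a(18) = 12, a(19) = 2, a(20) = 0, a(21) = 8, a(22) = 3, a(23) = 12, a(24) = 10, a(25) = 3, a(26) = 7, a(27) = 0, a(28) = 2, a(29) = 4, a(30) = 3, a(31) = 9, a(32) = 4, a(33) = 5, a(34) = 0, a(35) = 7, a(36) = 1, a(37) = 4, a(38) = 12, a(39) = 1, a(40) = 11, a(41) = 0, a(42) = 5, a(43) = 10.
The sequence repeats with period 42.
(432 - 0) mod 42 = 12, so a(432) = a(12) = 8.

8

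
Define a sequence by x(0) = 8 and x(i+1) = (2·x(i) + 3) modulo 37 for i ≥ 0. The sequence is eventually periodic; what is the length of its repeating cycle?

36

x(0) = 8, x(1) = 19, x(2) = 4, x(3) = 11, x(4) = 25, x(5) = 16, x(6) = 35, x(7) = 36, x(8) = 1, x(9) = 5, x(10) = 13, x(11) = 29, x(12) = 24, x(13) = 14, x(14) = 31, x(15) = 28, x(16) = 22, x(17) = 10, x(18) = 23, x(19) = 12, x(20) = 27, x(21) = 20, x(22) = 6, x(23) = 15, x(24) = 33, x(25) = 32, x(26) = 30, x(27) = 26, x(28) = 18, x(29) = 2, x(30) = 7, x(31) = 17, x(32) = 0, x(33) = 3, x(34) = 9, x(35) = 21, x(36) = 8.
Since x(36) = x(0) = 8, the sequence is periodic with period 36.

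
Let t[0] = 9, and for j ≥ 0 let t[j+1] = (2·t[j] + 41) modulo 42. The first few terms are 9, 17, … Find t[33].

t[0] = 9,  t[1] = 17,  t[2] = 33,  t[3] = 23,  t[4] = 3,  t[5] = 5,  t[6] = 9.
The sequence repeats with period 6.
(33 - 0) mod 6 = 3, so t[33] = t[3] = 23.

23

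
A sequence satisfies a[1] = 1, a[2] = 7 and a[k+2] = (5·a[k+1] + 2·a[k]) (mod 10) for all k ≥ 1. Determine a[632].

a[1] = 1,  a[2] = 7,  a[3] = 7,  a[4] = 9,  a[5] = 9,  a[6] = 3,  a[7] = 3,  a[8] = 1,  a[9] = 1,  a[10] = 7.
Since (a[9], a[10]) = (a[1], a[2]) = (1, 7) (two consecutive terms determine the rest), the sequence is periodic with period 8.
(632 - 1) mod 8 = 7, so a[632] = a[8] = 1.

1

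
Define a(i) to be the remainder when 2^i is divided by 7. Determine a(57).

1

Listing terms: a(0) = 1, a(1) = 2, a(2) = 4, a(3) = 1.
The sequence repeats with period 3.
(57 - 0) mod 3 = 0, so a(57) = a(0) = 1.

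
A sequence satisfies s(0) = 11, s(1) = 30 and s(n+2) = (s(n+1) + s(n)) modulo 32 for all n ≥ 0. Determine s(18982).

We have s(0) = 11,  s(1) = 30,  s(2) = 9,  s(3) = 7,  s(4) = 16,  s(5) = 23,  s(6) = 7,  s(7) = 30,  s(8) = 5,  s(9) = 3,  s(10) = 8,  s(11) = 11,  s(12) = 19,  s(13) = 30,  s(14) = 17,  s(15) = 15,  s(16) = 0,  s(17) = 15,  s(18) = 15,  s(19) = 30,  s(20) = 13,  s(21) = 11,  s(22) = 24,  s(23) = 3,  s(24) = 27,  s(25) = 30,  s(26) = 25,  s(27) = 23,  s(28) = 16,  s(29) = 7,  s(30) = 23,  s(31) = 30,  s(32) = 21,  s(33) = 19,  s(34) = 8,  s(35) = 27,  s(36) = 3,  s(37) = 30,  s(38) = 1,  s(39) = 31,  s(40) = 0,  s(41) = 31,  s(42) = 31,  s(43) = 30,  s(44) = 29,  s(45) = 27,  s(46) = 24,  s(47) = 19,  s(48) = 11,  s(49) = 30.
The sequence repeats with period 48.
So s(18982) = s(0 + ((18982-0) mod 48)) = s(22) = 24.

24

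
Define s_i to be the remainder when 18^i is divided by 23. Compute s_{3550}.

s_1 = 18; s_2 = 2; s_3 = 13; s_4 = 4; s_5 = 3; s_6 = 8; s_7 = 6; s_8 = 16; s_9 = 12; s_{10} = 9; s_{11} = 1; s_{12} = 18.
The sequence repeats with period 11.
So s_{3550} = s_{1 + ((3550-1) mod 11)} = s_8 = 16.

16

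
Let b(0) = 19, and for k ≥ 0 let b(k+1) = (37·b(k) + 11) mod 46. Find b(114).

5

Computing terms: b(0) = 19, b(1) = 24, b(2) = 25, b(3) = 16, b(4) = 5, b(5) = 12, b(6) = 41, b(7) = 10, b(8) = 13, b(9) = 32, b(10) = 45, b(11) = 20, b(12) = 15, b(13) = 14, b(14) = 23, b(15) = 34, b(16) = 27, b(17) = 44, b(18) = 29, b(19) = 26, b(20) = 7, b(21) = 40, b(22) = 19.
Since b(22) = b(0) = 19, the sequence is periodic with period 22.
So b(114) = b(0 + ((114-0) mod 22)) = b(4) = 5.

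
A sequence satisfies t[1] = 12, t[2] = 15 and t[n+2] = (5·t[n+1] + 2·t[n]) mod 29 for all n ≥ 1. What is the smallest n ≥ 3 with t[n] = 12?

Computing terms: t[1] = 12,  t[2] = 15,  t[3] = 12,  t[4] = 3,  t[5] = 10,  t[6] = 27,  t[7] = 10,  t[8] = 17,  t[9] = 18,  t[10] = 8,  t[11] = 18,  t[12] = 19,  t[13] = 15,  t[14] = 26,  t[15] = 15,  t[16] = 11,  t[17] = 27,  t[18] = 12,  t[19] = 27,  t[20] = 14,  t[21] = 8,  t[22] = 10,  t[23] = 8,  t[24] = 2,  t[25] = 26,  t[26] = 18,  t[27] = 26,  t[28] = 21,  t[29] = 12,  t[30] = 15.
The sequence repeats with period 28.
The value 12 first appears (with n ≥ 3) at t[3].

3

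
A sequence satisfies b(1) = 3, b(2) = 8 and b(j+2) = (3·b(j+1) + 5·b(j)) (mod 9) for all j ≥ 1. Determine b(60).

Listing terms: b(1) = 3; b(2) = 8; b(3) = 3; b(4) = 4; b(5) = 0; b(6) = 2; b(7) = 6; b(8) = 1; b(9) = 6; b(10) = 5; b(11) = 0; b(12) = 7; b(13) = 3; b(14) = 8.
Since (b(13), b(14)) = (b(1), b(2)) = (3, 8) (two consecutive terms determine the rest), the sequence is periodic with period 12.
(60 - 1) mod 12 = 11, so b(60) = b(12) = 7.

7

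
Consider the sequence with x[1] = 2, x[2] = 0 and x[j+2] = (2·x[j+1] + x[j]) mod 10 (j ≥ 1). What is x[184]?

4

We have x[1] = 2; x[2] = 0; x[3] = 2; x[4] = 4; x[5] = 0; x[6] = 4; x[7] = 8; x[8] = 0; x[9] = 8; x[10] = 6; x[11] = 0; x[12] = 6; x[13] = 2; x[14] = 0.
Since (x[13], x[14]) = (x[1], x[2]) = (2, 0) (two consecutive terms determine the rest), the sequence is periodic with period 12.
(184 - 1) mod 12 = 3, so x[184] = x[4] = 4.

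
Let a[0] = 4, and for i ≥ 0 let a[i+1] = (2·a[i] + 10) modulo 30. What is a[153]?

a[0] = 4; a[1] = 18; a[2] = 16; a[3] = 12; a[4] = 4.
The sequence repeats with period 4.
So a[153] = a[0 + ((153-0) mod 4)] = a[1] = 18.

18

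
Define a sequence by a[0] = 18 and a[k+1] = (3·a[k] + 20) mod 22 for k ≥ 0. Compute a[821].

8

Listing terms: a[0] = 18, a[1] = 8, a[2] = 0, a[3] = 20, a[4] = 14, a[5] = 18.
The sequence repeats with period 5.
So a[821] = a[0 + ((821-0) mod 5)] = a[1] = 8.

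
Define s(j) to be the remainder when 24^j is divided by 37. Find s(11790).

36

Listing terms: s(1) = 24,  s(2) = 21,  s(3) = 23,  s(4) = 34,  s(5) = 2,  s(6) = 11,  s(7) = 5,  s(8) = 9,  s(9) = 31,  s(10) = 4,  s(11) = 22,  s(12) = 10,  s(13) = 18,  s(14) = 25,  s(15) = 8,  s(16) = 7,  s(17) = 20,  s(18) = 36,  s(19) = 13,  s(20) = 16,  s(21) = 14,  s(22) = 3,  s(23) = 35,  s(24) = 26,  s(25) = 32,  s(26) = 28,  s(27) = 6,  s(28) = 33,  s(29) = 15,  s(30) = 27,  s(31) = 19,  s(32) = 12,  s(33) = 29,  s(34) = 30,  s(35) = 17,  s(36) = 1,  s(37) = 24.
Since s(37) = s(1) = 24, the sequence is periodic with period 36.
So s(11790) = s(1 + ((11790-1) mod 36)) = s(18) = 36.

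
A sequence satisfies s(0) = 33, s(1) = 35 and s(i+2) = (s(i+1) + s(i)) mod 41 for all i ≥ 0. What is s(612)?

23

We have s(0) = 33; s(1) = 35; s(2) = 27; s(3) = 21; s(4) = 7; s(5) = 28; s(6) = 35; s(7) = 22; s(8) = 16; s(9) = 38; s(10) = 13; s(11) = 10; s(12) = 23; s(13) = 33; s(14) = 15; s(15) = 7; s(16) = 22; s(17) = 29; s(18) = 10; s(19) = 39; s(20) = 8; s(21) = 6; s(22) = 14; s(23) = 20; s(24) = 34; s(25) = 13; s(26) = 6; s(27) = 19; s(28) = 25; s(29) = 3; s(30) = 28; s(31) = 31; s(32) = 18; s(33) = 8; s(34) = 26; s(35) = 34; s(36) = 19; s(37) = 12; s(38) = 31; s(39) = 2; s(40) = 33; s(41) = 35.
Since (s(40), s(41)) = (s(0), s(1)) = (33, 35) (two consecutive terms determine the rest), the sequence is periodic with period 40.
(612 - 0) mod 40 = 12, so s(612) = s(12) = 23.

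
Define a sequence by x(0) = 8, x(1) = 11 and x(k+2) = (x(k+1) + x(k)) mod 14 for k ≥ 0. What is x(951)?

x(0) = 8,  x(1) = 11,  x(2) = 5,  x(3) = 2,  x(4) = 7,  x(5) = 9,  x(6) = 2,  x(7) = 11,  x(8) = 13,  x(9) = 10,  x(10) = 9,  x(11) = 5,  x(12) = 0,  x(13) = 5,  x(14) = 5,  x(15) = 10,  x(16) = 1,  x(17) = 11,  x(18) = 12,  x(19) = 9,  x(20) = 7,  x(21) = 2,  x(22) = 9,  x(23) = 11,  x(24) = 6,  x(25) = 3,  x(26) = 9,  x(27) = 12,  x(28) = 7,  x(29) = 5,  x(30) = 12,  x(31) = 3,  x(32) = 1,  x(33) = 4,  x(34) = 5,  x(35) = 9,  x(36) = 0,  x(37) = 9,  x(38) = 9,  x(39) = 4,  x(40) = 13,  x(41) = 3,  x(42) = 2,  x(43) = 5,  x(44) = 7,  x(45) = 12,  x(46) = 5,  x(47) = 3,  x(48) = 8,  x(49) = 11.
The sequence repeats with period 48.
(951 - 0) mod 48 = 39, so x(951) = x(39) = 4.

4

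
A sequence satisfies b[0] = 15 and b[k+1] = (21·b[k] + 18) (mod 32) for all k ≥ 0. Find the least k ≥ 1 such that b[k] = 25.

b[0] = 15,  b[1] = 13,  b[2] = 3,  b[3] = 17,  b[4] = 23,  b[5] = 21,  b[6] = 11,  b[7] = 25,  b[8] = 31,  b[9] = 29,  b[10] = 19,  b[11] = 1,  b[12] = 7,  b[13] = 5,  b[14] = 27,  b[15] = 9,  b[16] = 15.
Since b[16] = b[0] = 15, the sequence is periodic with period 16.
The value 25 first appears (with k ≥ 1) at b[7].

7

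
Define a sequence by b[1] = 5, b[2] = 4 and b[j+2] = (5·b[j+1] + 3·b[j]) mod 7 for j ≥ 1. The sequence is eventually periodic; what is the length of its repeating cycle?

3

Computing terms: b[1] = 5, b[2] = 4, b[3] = 0, b[4] = 5, b[5] = 4.
The sequence repeats with period 3.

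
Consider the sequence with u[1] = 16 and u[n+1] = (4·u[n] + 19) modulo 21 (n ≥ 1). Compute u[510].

15

u[1] = 16, u[2] = 20, u[3] = 15, u[4] = 16.
The sequence repeats with period 3.
So u[510] = u[1 + ((510-1) mod 3)] = u[3] = 15.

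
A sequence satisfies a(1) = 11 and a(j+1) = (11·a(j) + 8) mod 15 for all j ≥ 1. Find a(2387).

Listing terms: a(1) = 11, a(2) = 9, a(3) = 2, a(4) = 0, a(5) = 8, a(6) = 6, a(7) = 14, a(8) = 12, a(9) = 5, a(10) = 3, a(11) = 11.
The sequence repeats with period 10.
So a(2387) = a(1 + ((2387-1) mod 10)) = a(7) = 14.

14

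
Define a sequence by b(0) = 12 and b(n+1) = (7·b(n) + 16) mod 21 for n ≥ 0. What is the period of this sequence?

We have b(0) = 12; b(1) = 16; b(2) = 2; b(3) = 9; b(4) = 16.
Since b(4) = b(1) = 16, the sequence is eventually periodic: after a pre-period of length 1 it cycles with period 3.

3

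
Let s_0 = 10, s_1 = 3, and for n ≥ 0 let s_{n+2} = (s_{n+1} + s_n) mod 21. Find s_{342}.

11

We have s_0 = 10, s_1 = 3, s_2 = 13, s_3 = 16, s_4 = 8, s_5 = 3, s_6 = 11, s_7 = 14, s_8 = 4, s_9 = 18, s_{10} = 1, s_{11} = 19, s_{12} = 20, s_{13} = 18, s_{14} = 17, s_{15} = 14, s_{16} = 10, s_{17} = 3.
The sequence repeats with period 16.
So s_{342} = s_{0 + ((342-0) mod 16)} = s_6 = 11.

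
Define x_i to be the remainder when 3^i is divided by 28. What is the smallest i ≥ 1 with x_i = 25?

x_0 = 1,  x_1 = 3,  x_2 = 9,  x_3 = 27,  x_4 = 25,  x_5 = 19,  x_6 = 1.
Since x_6 = x_0 = 1, the sequence is periodic with period 6.
The value 25 first appears (with i ≥ 1) at x_4.

4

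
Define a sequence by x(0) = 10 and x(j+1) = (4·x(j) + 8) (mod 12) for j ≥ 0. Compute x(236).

8

x(0) = 10; x(1) = 0; x(2) = 8; x(3) = 4; x(4) = 0.
Since x(4) = x(1) = 0, the sequence is eventually periodic: after a pre-period of length 1 it cycles with period 3.
For j ≥ 1, x(j) depends only on (j - 1) mod 3. (236 - 1) mod 3 = 1, so x(236) = x(2) = 8.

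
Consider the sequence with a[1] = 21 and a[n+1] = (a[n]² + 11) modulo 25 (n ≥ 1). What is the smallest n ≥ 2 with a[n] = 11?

We have a[1] = 21; a[2] = 2; a[3] = 15; a[4] = 11; a[5] = 7; a[6] = 10; a[7] = 11.
Since a[7] = a[4] = 11, the sequence is eventually periodic: after a pre-period of length 3 it cycles with period 3.
The value 11 first appears (with n ≥ 2) at a[4].

4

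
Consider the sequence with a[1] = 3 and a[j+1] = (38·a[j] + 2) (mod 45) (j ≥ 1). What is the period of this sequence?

a[1] = 3; a[2] = 26; a[3] = 0; a[4] = 2; a[5] = 33; a[6] = 41; a[7] = 30; a[8] = 17; a[9] = 18; a[10] = 11; a[11] = 15; a[12] = 32; a[13] = 3.
The sequence repeats with period 12.

12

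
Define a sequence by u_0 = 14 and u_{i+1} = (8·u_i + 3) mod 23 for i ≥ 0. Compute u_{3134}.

10

Computing terms: u_0 = 14, u_1 = 0, u_2 = 3, u_3 = 4, u_4 = 12, u_5 = 7, u_6 = 13, u_7 = 15, u_8 = 8, u_9 = 21, u_{10} = 10, u_{11} = 14.
The sequence repeats with period 11.
(3134 - 0) mod 11 = 10, so u_{3134} = u_{10} = 10.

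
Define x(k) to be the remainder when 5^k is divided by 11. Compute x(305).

1

We have x(0) = 1; x(1) = 5; x(2) = 3; x(3) = 4; x(4) = 9; x(5) = 1.
The sequence repeats with period 5.
So x(305) = x(0 + ((305-0) mod 5)) = x(0) = 1.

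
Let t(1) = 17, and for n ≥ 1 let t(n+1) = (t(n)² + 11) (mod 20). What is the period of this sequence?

6

Listing terms: t(1) = 17, t(2) = 0, t(3) = 11, t(4) = 12, t(5) = 15, t(6) = 16, t(7) = 7, t(8) = 0.
Since t(8) = t(2) = 0, the sequence is eventually periodic: after a pre-period of length 1 it cycles with period 6.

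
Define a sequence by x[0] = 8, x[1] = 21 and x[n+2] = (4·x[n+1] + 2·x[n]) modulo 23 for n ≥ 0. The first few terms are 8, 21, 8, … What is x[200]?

8

We have x[0] = 8, x[1] = 21, x[2] = 8, x[3] = 5, x[4] = 13, x[5] = 16, x[6] = 21, x[7] = 1, x[8] = 0, x[9] = 2, x[10] = 8, x[11] = 13, x[12] = 22, x[13] = 22, x[14] = 17, x[15] = 20, x[16] = 22, x[17] = 13, x[18] = 4, x[19] = 19, x[20] = 15, x[21] = 6, x[22] = 8, x[23] = 21.
The sequence repeats with period 22.
So x[200] = x[0 + ((200-0) mod 22)] = x[2] = 8.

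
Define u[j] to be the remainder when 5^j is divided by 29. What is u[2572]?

Computing terms: u[1] = 5; u[2] = 25; u[3] = 9; u[4] = 16; u[5] = 22; u[6] = 23; u[7] = 28; u[8] = 24; u[9] = 4; u[10] = 20; u[11] = 13; u[12] = 7; u[13] = 6; u[14] = 1; u[15] = 5.
The sequence repeats with period 14.
(2572 - 1) mod 14 = 9, so u[2572] = u[10] = 20.

20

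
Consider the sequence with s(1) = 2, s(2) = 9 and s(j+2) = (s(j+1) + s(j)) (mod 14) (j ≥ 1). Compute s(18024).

We have s(1) = 2; s(2) = 9; s(3) = 11; s(4) = 6; s(5) = 3; s(6) = 9; s(7) = 12; s(8) = 7; s(9) = 5; s(10) = 12; s(11) = 3; s(12) = 1; s(13) = 4; s(14) = 5; s(15) = 9; s(16) = 0; s(17) = 9; s(18) = 9; s(19) = 4; s(20) = 13; s(21) = 3; s(22) = 2; s(23) = 5; s(24) = 7; s(25) = 12; s(26) = 5; s(27) = 3; s(28) = 8; s(29) = 11; s(30) = 5; s(31) = 2; s(32) = 7; s(33) = 9; s(34) = 2; s(35) = 11; s(36) = 13; s(37) = 10; s(38) = 9; s(39) = 5; s(40) = 0; s(41) = 5; s(42) = 5; s(43) = 10; s(44) = 1; s(45) = 11; s(46) = 12; s(47) = 9; s(48) = 7; s(49) = 2; s(50) = 9.
The sequence repeats with period 48.
So s(18024) = s(1 + ((18024-1) mod 48)) = s(24) = 7.

7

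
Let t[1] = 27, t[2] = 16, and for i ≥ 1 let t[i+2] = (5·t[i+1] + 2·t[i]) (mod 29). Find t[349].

12

We have t[1] = 27; t[2] = 16; t[3] = 18; t[4] = 6; t[5] = 8; t[6] = 23; t[7] = 15; t[8] = 5; t[9] = 26; t[10] = 24; t[11] = 27; t[12] = 9; t[13] = 12; t[14] = 20; t[15] = 8; t[16] = 22; t[17] = 10; t[18] = 7; t[19] = 26; t[20] = 28; t[21] = 18; t[22] = 1; t[23] = 12; t[24] = 4; t[25] = 15; t[26] = 25; t[27] = 10; t[28] = 13; t[29] = 27; t[30] = 16.
Since (t[29], t[30]) = (t[1], t[2]) = (27, 16) (two consecutive terms determine the rest), the sequence is periodic with period 28.
(349 - 1) mod 28 = 12, so t[349] = t[13] = 12.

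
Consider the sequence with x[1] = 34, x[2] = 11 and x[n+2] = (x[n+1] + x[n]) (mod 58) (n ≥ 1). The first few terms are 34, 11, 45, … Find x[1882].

12

Listing terms: x[1] = 34; x[2] = 11; x[3] = 45; x[4] = 56; x[5] = 43; x[6] = 41; x[7] = 26; x[8] = 9; x[9] = 35; x[10] = 44; x[11] = 21; x[12] = 7; x[13] = 28; x[14] = 35; x[15] = 5; x[16] = 40; x[17] = 45; x[18] = 27; x[19] = 14; x[20] = 41; x[21] = 55; x[22] = 38; x[23] = 35; x[24] = 15; x[25] = 50; x[26] = 7; x[27] = 57; x[28] = 6; x[29] = 5; x[30] = 11; x[31] = 16; x[32] = 27; x[33] = 43; x[34] = 12; x[35] = 55; x[36] = 9; x[37] = 6; x[38] = 15; x[39] = 21; x[40] = 36; x[41] = 57; x[42] = 35; x[43] = 34; x[44] = 11.
Since (x[43], x[44]) = (x[1], x[2]) = (34, 11) (two consecutive terms determine the rest), the sequence is periodic with period 42.
So x[1882] = x[1 + ((1882-1) mod 42)] = x[34] = 12.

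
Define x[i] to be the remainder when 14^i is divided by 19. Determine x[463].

2

We have x[0] = 1; x[1] = 14; x[2] = 6; x[3] = 8; x[4] = 17; x[5] = 10; x[6] = 7; x[7] = 3; x[8] = 4; x[9] = 18; x[10] = 5; x[11] = 13; x[12] = 11; x[13] = 2; x[14] = 9; x[15] = 12; x[16] = 16; x[17] = 15; x[18] = 1.
Since x[18] = x[0] = 1, the sequence is periodic with period 18.
(463 - 0) mod 18 = 13, so x[463] = x[13] = 2.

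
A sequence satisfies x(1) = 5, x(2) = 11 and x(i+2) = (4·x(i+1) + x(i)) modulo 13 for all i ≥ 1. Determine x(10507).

Listing terms: x(1) = 5, x(2) = 11, x(3) = 10, x(4) = 12, x(5) = 6, x(6) = 10, x(7) = 7, x(8) = 12, x(9) = 3, x(10) = 11, x(11) = 8, x(12) = 4, x(13) = 11, x(14) = 9, x(15) = 8, x(16) = 2, x(17) = 3, x(18) = 1, x(19) = 7, x(20) = 3, x(21) = 6, x(22) = 1, x(23) = 10, x(24) = 2, x(25) = 5, x(26) = 9, x(27) = 2, x(28) = 4, x(29) = 5, x(30) = 11.
The sequence repeats with period 28.
(10507 - 1) mod 28 = 6, so x(10507) = x(7) = 7.

7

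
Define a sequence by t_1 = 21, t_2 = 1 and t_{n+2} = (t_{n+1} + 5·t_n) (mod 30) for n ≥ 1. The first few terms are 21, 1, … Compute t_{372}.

We have t_1 = 21; t_2 = 1; t_3 = 16; t_4 = 21; t_5 = 11; t_6 = 26; t_7 = 21; t_8 = 1.
The sequence repeats with period 6.
So t_{372} = t_{1 + ((372-1) mod 6)} = t_6 = 26.

26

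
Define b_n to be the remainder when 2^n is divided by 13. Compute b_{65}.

6

b_0 = 1; b_1 = 2; b_2 = 4; b_3 = 8; b_4 = 3; b_5 = 6; b_6 = 12; b_7 = 11; b_8 = 9; b_9 = 5; b_{10} = 10; b_{11} = 7; b_{12} = 1.
The sequence repeats with period 12.
(65 - 0) mod 12 = 5, so b_{65} = b_5 = 6.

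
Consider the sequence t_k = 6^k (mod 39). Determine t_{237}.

t_1 = 6; t_2 = 36; t_3 = 21; t_4 = 9; t_5 = 15; t_6 = 12; t_7 = 33; t_8 = 3; t_9 = 18; t_{10} = 30; t_{11} = 24; t_{12} = 27; t_{13} = 6.
The sequence repeats with period 12.
(237 - 1) mod 12 = 8, so t_{237} = t_9 = 18.

18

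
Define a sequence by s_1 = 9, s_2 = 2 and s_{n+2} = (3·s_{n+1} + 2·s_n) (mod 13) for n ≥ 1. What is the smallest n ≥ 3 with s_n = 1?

Computing terms: s_1 = 9, s_2 = 2, s_3 = 11, s_4 = 11, s_5 = 3, s_6 = 5, s_7 = 8, s_8 = 8, s_9 = 1, s_{10} = 6, s_{11} = 7, s_{12} = 7, s_{13} = 9, s_{14} = 2.
Since (s_{13}, s_{14}) = (s_1, s_2) = (9, 2) (two consecutive terms determine the rest), the sequence is periodic with period 12.
The value 1 first appears (with n ≥ 3) at s_9.

9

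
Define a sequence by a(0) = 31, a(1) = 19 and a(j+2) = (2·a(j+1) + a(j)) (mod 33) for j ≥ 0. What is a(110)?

We have a(0) = 31; a(1) = 19; a(2) = 3; a(3) = 25; a(4) = 20; a(5) = 32; a(6) = 18; a(7) = 2; a(8) = 22; a(9) = 13; a(10) = 15; a(11) = 10; a(12) = 2; a(13) = 14; a(14) = 30; a(15) = 8; a(16) = 13; a(17) = 1; a(18) = 15; a(19) = 31; a(20) = 11; a(21) = 20; a(22) = 18; a(23) = 23; a(24) = 31; a(25) = 19.
The sequence repeats with period 24.
So a(110) = a(0 + ((110-0) mod 24)) = a(14) = 30.

30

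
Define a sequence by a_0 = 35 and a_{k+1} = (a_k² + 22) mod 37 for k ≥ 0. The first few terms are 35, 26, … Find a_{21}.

10

Computing terms: a_0 = 35, a_1 = 26, a_2 = 32, a_3 = 10, a_4 = 11, a_5 = 32.
Since a_5 = a_2 = 32, the sequence is eventually periodic: after a pre-period of length 2 it cycles with period 3.
For k ≥ 2, a_k depends only on (k - 2) mod 3. (21 - 2) mod 3 = 1, so a_{21} = a_3 = 10.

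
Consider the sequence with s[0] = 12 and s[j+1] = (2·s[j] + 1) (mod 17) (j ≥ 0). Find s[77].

7

We have s[0] = 12, s[1] = 8, s[2] = 0, s[3] = 1, s[4] = 3, s[5] = 7, s[6] = 15, s[7] = 14, s[8] = 12.
The sequence repeats with period 8.
(77 - 0) mod 8 = 5, so s[77] = s[5] = 7.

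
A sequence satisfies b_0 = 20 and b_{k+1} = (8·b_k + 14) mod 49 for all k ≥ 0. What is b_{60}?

48

Computing terms: b_0 = 20; b_1 = 27; b_2 = 34; b_3 = 41; b_4 = 48; b_5 = 6; b_6 = 13; b_7 = 20.
The sequence repeats with period 7.
So b_{60} = b_{0 + ((60-0) mod 7)} = b_4 = 48.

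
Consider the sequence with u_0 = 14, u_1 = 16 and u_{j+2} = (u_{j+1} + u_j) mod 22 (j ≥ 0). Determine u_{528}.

u_0 = 14,  u_1 = 16,  u_2 = 8,  u_3 = 2,  u_4 = 10,  u_5 = 12,  u_6 = 0,  u_7 = 12,  u_8 = 12,  u_9 = 2,  u_{10} = 14,  u_{11} = 16.
The sequence repeats with period 10.
(528 - 0) mod 10 = 8, so u_{528} = u_8 = 12.

12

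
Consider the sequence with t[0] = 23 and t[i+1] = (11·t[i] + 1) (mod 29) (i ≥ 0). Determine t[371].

t[0] = 23,  t[1] = 22,  t[2] = 11,  t[3] = 6,  t[4] = 9,  t[5] = 13,  t[6] = 28,  t[7] = 19,  t[8] = 7,  t[9] = 20,  t[10] = 18,  t[11] = 25,  t[12] = 15,  t[13] = 21,  t[14] = 0,  t[15] = 1,  t[16] = 12,  t[17] = 17,  t[18] = 14,  t[19] = 10,  t[20] = 24,  t[21] = 4,  t[22] = 16,  t[23] = 3,  t[24] = 5,  t[25] = 27,  t[26] = 8,  t[27] = 2,  t[28] = 23.
The sequence repeats with period 28.
(371 - 0) mod 28 = 7, so t[371] = t[7] = 19.

19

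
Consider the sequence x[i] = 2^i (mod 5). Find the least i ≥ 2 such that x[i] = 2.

5

x[1] = 2,  x[2] = 4,  x[3] = 3,  x[4] = 1,  x[5] = 2.
The sequence repeats with period 4.
The value 2 next appears (with i ≥ 2) at x[5].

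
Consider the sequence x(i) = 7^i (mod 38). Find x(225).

We have x(0) = 1,  x(1) = 7,  x(2) = 11,  x(3) = 1.
Since x(3) = x(0) = 1, the sequence is periodic with period 3.
So x(225) = x(0 + ((225-0) mod 3)) = x(0) = 1.

1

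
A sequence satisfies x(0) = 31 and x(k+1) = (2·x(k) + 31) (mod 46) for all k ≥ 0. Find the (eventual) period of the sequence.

11

Computing terms: x(0) = 31, x(1) = 1, x(2) = 33, x(3) = 5, x(4) = 41, x(5) = 21, x(6) = 27, x(7) = 39, x(8) = 17, x(9) = 19, x(10) = 23, x(11) = 31.
The sequence repeats with period 11.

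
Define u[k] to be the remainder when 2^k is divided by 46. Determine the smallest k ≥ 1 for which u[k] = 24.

11

Computing terms: u[0] = 1, u[1] = 2, u[2] = 4, u[3] = 8, u[4] = 16, u[5] = 32, u[6] = 18, u[7] = 36, u[8] = 26, u[9] = 6, u[10] = 12, u[11] = 24, u[12] = 2.
Since u[12] = u[1] = 2, the sequence is eventually periodic: after a pre-period of length 1 it cycles with period 11.
The value 24 first appears (with k ≥ 1) at u[11].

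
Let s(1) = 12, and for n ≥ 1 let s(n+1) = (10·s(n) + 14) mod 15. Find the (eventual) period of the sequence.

3

Listing terms: s(1) = 12; s(2) = 14; s(3) = 4; s(4) = 9; s(5) = 14.
Since s(5) = s(2) = 14, the sequence is eventually periodic: after a pre-period of length 1 it cycles with period 3.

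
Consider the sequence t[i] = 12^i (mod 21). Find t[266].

We have t[0] = 1, t[1] = 12, t[2] = 18, t[3] = 6, t[4] = 9, t[5] = 3, t[6] = 15, t[7] = 12.
Since t[7] = t[1] = 12, the sequence is eventually periodic: after a pre-period of length 1 it cycles with period 6.
For i ≥ 1, t[i] depends only on (i - 1) mod 6. (266 - 1) mod 6 = 1, so t[266] = t[2] = 18.

18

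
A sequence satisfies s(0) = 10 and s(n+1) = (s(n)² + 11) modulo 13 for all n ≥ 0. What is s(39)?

10

s(0) = 10; s(1) = 7; s(2) = 8; s(3) = 10.
The sequence repeats with period 3.
So s(39) = s(0 + ((39-0) mod 3)) = s(0) = 10.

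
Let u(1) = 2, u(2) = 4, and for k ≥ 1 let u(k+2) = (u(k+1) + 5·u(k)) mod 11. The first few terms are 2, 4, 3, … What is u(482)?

We have u(1) = 2,  u(2) = 4,  u(3) = 3,  u(4) = 1,  u(5) = 5,  u(6) = 10,  u(7) = 2,  u(8) = 8,  u(9) = 7,  u(10) = 3,  u(11) = 5,  u(12) = 9,  u(13) = 1,  u(14) = 2,  u(15) = 7,  u(16) = 6,  u(17) = 8,  u(18) = 5,  u(19) = 1,  u(20) = 4,  u(21) = 9,  u(22) = 7,  u(23) = 8,  u(24) = 10,  u(25) = 6,  u(26) = 1,  u(27) = 9,  u(28) = 3,  u(29) = 4,  u(30) = 8,  u(31) = 6,  u(32) = 2,  u(33) = 10,  u(34) = 9,  u(35) = 4,  u(36) = 5,  u(37) = 3,  u(38) = 6,  u(39) = 10,  u(40) = 7,  u(41) = 2,  u(42) = 4.
Since (u(41), u(42)) = (u(1), u(2)) = (2, 4) (two consecutive terms determine the rest), the sequence is periodic with period 40.
So u(482) = u(1 + ((482-1) mod 40)) = u(2) = 4.

4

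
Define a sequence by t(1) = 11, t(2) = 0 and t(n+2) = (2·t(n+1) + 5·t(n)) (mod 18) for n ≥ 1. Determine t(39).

1

We have t(1) = 11, t(2) = 0, t(3) = 1, t(4) = 2, t(5) = 9, t(6) = 10, t(7) = 11, t(8) = 0.
Since (t(7), t(8)) = (t(1), t(2)) = (11, 0) (two consecutive terms determine the rest), the sequence is periodic with period 6.
So t(39) = t(1 + ((39-1) mod 6)) = t(3) = 1.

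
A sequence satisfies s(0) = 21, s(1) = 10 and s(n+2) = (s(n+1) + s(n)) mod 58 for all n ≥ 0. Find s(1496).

Listing terms: s(0) = 21, s(1) = 10, s(2) = 31, s(3) = 41, s(4) = 14, s(5) = 55, s(6) = 11, s(7) = 8, s(8) = 19, s(9) = 27, s(10) = 46, s(11) = 15, s(12) = 3, s(13) = 18, s(14) = 21, s(15) = 39, s(16) = 2, s(17) = 41, s(18) = 43, s(19) = 26, s(20) = 11, s(21) = 37, s(22) = 48, s(23) = 27, s(24) = 17, s(25) = 44, s(26) = 3, s(27) = 47, s(28) = 50, s(29) = 39, s(30) = 31, s(31) = 12, s(32) = 43, s(33) = 55, s(34) = 40, s(35) = 37, s(36) = 19, s(37) = 56, s(38) = 17, s(39) = 15, s(40) = 32, s(41) = 47, s(42) = 21, s(43) = 10.
Since (s(42), s(43)) = (s(0), s(1)) = (21, 10) (two consecutive terms determine the rest), the sequence is periodic with period 42.
So s(1496) = s(0 + ((1496-0) mod 42)) = s(26) = 3.

3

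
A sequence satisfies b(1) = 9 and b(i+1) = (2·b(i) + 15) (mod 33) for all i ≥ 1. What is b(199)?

24

Computing terms: b(1) = 9; b(2) = 0; b(3) = 15; b(4) = 12; b(5) = 6; b(6) = 27; b(7) = 3; b(8) = 21; b(9) = 24; b(10) = 30; b(11) = 9.
Since b(11) = b(1) = 9, the sequence is periodic with period 10.
So b(199) = b(1 + ((199-1) mod 10)) = b(9) = 24.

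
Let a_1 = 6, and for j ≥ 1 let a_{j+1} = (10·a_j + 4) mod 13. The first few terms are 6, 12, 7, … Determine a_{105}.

7

Computing terms: a_1 = 6, a_2 = 12, a_3 = 7, a_4 = 9, a_5 = 3, a_6 = 8, a_7 = 6.
Since a_7 = a_1 = 6, the sequence is periodic with period 6.
(105 - 1) mod 6 = 2, so a_{105} = a_3 = 7.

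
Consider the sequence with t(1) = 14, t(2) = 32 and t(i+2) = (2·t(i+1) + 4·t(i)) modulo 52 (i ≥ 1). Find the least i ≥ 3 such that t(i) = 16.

t(1) = 14; t(2) = 32; t(3) = 16; t(4) = 4; t(5) = 20; t(6) = 4; t(7) = 36; t(8) = 36; t(9) = 8; t(10) = 4; t(11) = 40; t(12) = 44; t(13) = 40; t(14) = 48; t(15) = 48; t(16) = 28; t(17) = 40; t(18) = 36; t(19) = 24; t(20) = 36; t(21) = 12; t(22) = 12; t(23) = 20; t(24) = 36; t(25) = 48; t(26) = 32; t(27) = 48; t(28) = 16; t(29) = 16; t(30) = 44; t(31) = 48; t(32) = 12; t(33) = 8; t(34) = 12; t(35) = 4; t(36) = 4; t(37) = 24; t(38) = 12; t(39) = 16; t(40) = 28; t(41) = 16; t(42) = 40; t(43) = 40; t(44) = 32; t(45) = 16.
Since (t(44), t(45)) = (t(2), t(3)) = (32, 16) (two consecutive terms determine the rest), the sequence is eventually periodic: after a pre-period of length 1 it cycles with period 42.
The value 16 first appears (with i ≥ 3) at t(3).

3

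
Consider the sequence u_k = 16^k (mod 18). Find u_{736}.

16

Listing terms: u_1 = 16,  u_2 = 4,  u_3 = 10,  u_4 = 16.
The sequence repeats with period 3.
So u_{736} = u_{1 + ((736-1) mod 3)} = u_1 = 16.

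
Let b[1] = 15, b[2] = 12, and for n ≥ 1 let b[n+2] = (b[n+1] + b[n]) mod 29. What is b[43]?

15

We have b[1] = 15, b[2] = 12, b[3] = 27, b[4] = 10, b[5] = 8, b[6] = 18, b[7] = 26, b[8] = 15, b[9] = 12.
The sequence repeats with period 7.
So b[43] = b[1 + ((43-1) mod 7)] = b[1] = 15.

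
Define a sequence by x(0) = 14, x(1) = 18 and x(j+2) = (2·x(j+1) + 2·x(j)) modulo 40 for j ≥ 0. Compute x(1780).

16

Listing terms: x(0) = 14, x(1) = 18, x(2) = 24, x(3) = 4, x(4) = 16, x(5) = 0, x(6) = 32, x(7) = 24, x(8) = 32, x(9) = 32, x(10) = 8, x(11) = 0, x(12) = 16, x(13) = 32, x(14) = 16, x(15) = 16, x(16) = 24, x(17) = 0, x(18) = 8, x(19) = 16, x(20) = 8, x(21) = 8, x(22) = 32, x(23) = 0, x(24) = 24, x(25) = 8, x(26) = 24, x(27) = 24, x(28) = 16, x(29) = 0.
Since (x(28), x(29)) = (x(4), x(5)) = (16, 0) (two consecutive terms determine the rest), the sequence is eventually periodic: after a pre-period of length 4 it cycles with period 24.
For j ≥ 4, x(j) depends only on (j - 4) mod 24. (1780 - 4) mod 24 = 0, so x(1780) = x(4) = 16.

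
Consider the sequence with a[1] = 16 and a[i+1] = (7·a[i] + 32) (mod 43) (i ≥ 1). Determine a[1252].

2

Listing terms: a[1] = 16,  a[2] = 15,  a[3] = 8,  a[4] = 2,  a[5] = 3,  a[6] = 10,  a[7] = 16.
The sequence repeats with period 6.
So a[1252] = a[1 + ((1252-1) mod 6)] = a[4] = 2.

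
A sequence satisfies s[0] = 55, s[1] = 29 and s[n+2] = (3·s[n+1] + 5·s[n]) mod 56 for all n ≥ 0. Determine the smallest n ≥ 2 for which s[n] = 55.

Listing terms: s[0] = 55,  s[1] = 29,  s[2] = 26,  s[3] = 55,  s[4] = 15,  s[5] = 40,  s[6] = 27,  s[7] = 1,  s[8] = 26,  s[9] = 27,  s[10] = 43,  s[11] = 40,  s[12] = 55,  s[13] = 29.
The sequence repeats with period 12.
The value 55 first appears (with n ≥ 2) at s[3].

3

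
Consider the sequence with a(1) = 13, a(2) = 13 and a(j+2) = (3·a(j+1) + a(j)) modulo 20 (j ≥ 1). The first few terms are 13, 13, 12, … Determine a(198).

a(1) = 13,  a(2) = 13,  a(3) = 12,  a(4) = 9,  a(5) = 19,  a(6) = 6,  a(7) = 17,  a(8) = 17,  a(9) = 8,  a(10) = 1,  a(11) = 11,  a(12) = 14,  a(13) = 13,  a(14) = 13.
The sequence repeats with period 12.
(198 - 1) mod 12 = 5, so a(198) = a(6) = 6.

6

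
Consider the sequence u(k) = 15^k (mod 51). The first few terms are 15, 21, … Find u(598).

30

Listing terms: u(1) = 15,  u(2) = 21,  u(3) = 9,  u(4) = 33,  u(5) = 36,  u(6) = 30,  u(7) = 42,  u(8) = 18,  u(9) = 15.
The sequence repeats with period 8.
(598 - 1) mod 8 = 5, so u(598) = u(6) = 30.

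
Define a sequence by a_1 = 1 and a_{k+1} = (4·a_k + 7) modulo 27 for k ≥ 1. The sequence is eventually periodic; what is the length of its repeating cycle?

27

a_1 = 1, a_2 = 11, a_3 = 24, a_4 = 22, a_5 = 14, a_6 = 9, a_7 = 16, a_8 = 17, a_9 = 21, a_{10} = 10, a_{11} = 20, a_{12} = 6, a_{13} = 4, a_{14} = 23, a_{15} = 18, a_{16} = 25, a_{17} = 26, a_{18} = 3, a_{19} = 19, a_{20} = 2, a_{21} = 15, a_{22} = 13, a_{23} = 5, a_{24} = 0, a_{25} = 7, a_{26} = 8, a_{27} = 12, a_{28} = 1.
Since a_{28} = a_1 = 1, the sequence is periodic with period 27.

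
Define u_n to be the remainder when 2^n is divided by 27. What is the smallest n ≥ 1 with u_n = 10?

u_0 = 1; u_1 = 2; u_2 = 4; u_3 = 8; u_4 = 16; u_5 = 5; u_6 = 10; u_7 = 20; u_8 = 13; u_9 = 26; u_{10} = 25; u_{11} = 23; u_{12} = 19; u_{13} = 11; u_{14} = 22; u_{15} = 17; u_{16} = 7; u_{17} = 14; u_{18} = 1.
Since u_{18} = u_0 = 1, the sequence is periodic with period 18.
The value 10 first appears (with n ≥ 1) at u_6.

6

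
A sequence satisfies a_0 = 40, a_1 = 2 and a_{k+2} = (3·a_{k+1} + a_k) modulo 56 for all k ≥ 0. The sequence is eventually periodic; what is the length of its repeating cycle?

a_0 = 40, a_1 = 2, a_2 = 46, a_3 = 28, a_4 = 18, a_5 = 26, a_6 = 40, a_7 = 34, a_8 = 30, a_9 = 12, a_{10} = 10, a_{11} = 42, a_{12} = 24, a_{13} = 2, a_{14} = 30, a_{15} = 36, a_{16} = 26, a_{17} = 2, a_{18} = 32, a_{19} = 42, a_{20} = 46, a_{21} = 12, a_{22} = 26, a_{23} = 34, a_{24} = 16, a_{25} = 26, a_{26} = 38, a_{27} = 28, a_{28} = 10, a_{29} = 2, a_{30} = 16, a_{31} = 50, a_{32} = 54, a_{33} = 44, a_{34} = 18, a_{35} = 42, a_{36} = 32, a_{37} = 26, a_{38} = 54, a_{39} = 20, a_{40} = 2, a_{41} = 26, a_{42} = 24, a_{43} = 42, a_{44} = 38, a_{45} = 44, a_{46} = 2, a_{47} = 50, a_{48} = 40, a_{49} = 2.
Since (a_{48}, a_{49}) = (a_0, a_1) = (40, 2) (two consecutive terms determine the rest), the sequence is periodic with period 48.

48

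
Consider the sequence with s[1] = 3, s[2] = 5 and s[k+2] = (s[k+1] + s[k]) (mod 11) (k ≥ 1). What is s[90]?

2

Listing terms: s[1] = 3,  s[2] = 5,  s[3] = 8,  s[4] = 2,  s[5] = 10,  s[6] = 1,  s[7] = 0,  s[8] = 1,  s[9] = 1,  s[10] = 2,  s[11] = 3,  s[12] = 5.
The sequence repeats with period 10.
(90 - 1) mod 10 = 9, so s[90] = s[10] = 2.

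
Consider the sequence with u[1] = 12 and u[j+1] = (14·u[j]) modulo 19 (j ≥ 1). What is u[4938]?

6

u[1] = 12,  u[2] = 16,  u[3] = 15,  u[4] = 1,  u[5] = 14,  u[6] = 6,  u[7] = 8,  u[8] = 17,  u[9] = 10,  u[10] = 7,  u[11] = 3,  u[12] = 4,  u[13] = 18,  u[14] = 5,  u[15] = 13,  u[16] = 11,  u[17] = 2,  u[18] = 9,  u[19] = 12.
Since u[19] = u[1] = 12, the sequence is periodic with period 18.
(4938 - 1) mod 18 = 5, so u[4938] = u[6] = 6.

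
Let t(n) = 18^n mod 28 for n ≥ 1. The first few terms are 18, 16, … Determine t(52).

Computing terms: t(1) = 18,  t(2) = 16,  t(3) = 8,  t(4) = 4,  t(5) = 16.
Since t(5) = t(2) = 16, the sequence is eventually periodic: after a pre-period of length 1 it cycles with period 3.
For n ≥ 2, t(n) depends only on (n - 2) mod 3. (52 - 2) mod 3 = 2, so t(52) = t(4) = 4.

4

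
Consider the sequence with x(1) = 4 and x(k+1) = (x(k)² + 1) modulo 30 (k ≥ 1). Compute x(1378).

11

We have x(1) = 4, x(2) = 17, x(3) = 20, x(4) = 11, x(5) = 2, x(6) = 5, x(7) = 26, x(8) = 17.
Since x(8) = x(2) = 17, the sequence is eventually periodic: after a pre-period of length 1 it cycles with period 6.
For k ≥ 2, x(k) depends only on (k - 2) mod 6. (1378 - 2) mod 6 = 2, so x(1378) = x(4) = 11.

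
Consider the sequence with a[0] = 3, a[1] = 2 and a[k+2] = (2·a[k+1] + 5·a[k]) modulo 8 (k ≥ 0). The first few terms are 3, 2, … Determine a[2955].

Listing terms: a[0] = 3; a[1] = 2; a[2] = 3; a[3] = 0; a[4] = 7; a[5] = 6; a[6] = 7; a[7] = 4; a[8] = 3; a[9] = 2.
The sequence repeats with period 8.
(2955 - 0) mod 8 = 3, so a[2955] = a[3] = 0.

0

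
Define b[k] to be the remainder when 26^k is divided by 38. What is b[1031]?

30

Computing terms: b[1] = 26, b[2] = 30, b[3] = 20, b[4] = 26.
The sequence repeats with period 3.
So b[1031] = b[1 + ((1031-1) mod 3)] = b[2] = 30.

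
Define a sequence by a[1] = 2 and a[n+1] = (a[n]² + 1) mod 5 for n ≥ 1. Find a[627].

1

We have a[1] = 2, a[2] = 0, a[3] = 1, a[4] = 2.
The sequence repeats with period 3.
So a[627] = a[1 + ((627-1) mod 3)] = a[3] = 1.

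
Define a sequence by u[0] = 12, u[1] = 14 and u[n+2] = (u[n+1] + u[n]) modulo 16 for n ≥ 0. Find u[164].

Listing terms: u[0] = 12, u[1] = 14, u[2] = 10, u[3] = 8, u[4] = 2, u[5] = 10, u[6] = 12, u[7] = 6, u[8] = 2, u[9] = 8, u[10] = 10, u[11] = 2, u[12] = 12, u[13] = 14.
The sequence repeats with period 12.
(164 - 0) mod 12 = 8, so u[164] = u[8] = 2.

2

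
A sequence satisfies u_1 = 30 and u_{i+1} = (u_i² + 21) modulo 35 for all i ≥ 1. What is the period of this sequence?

We have u_1 = 30,  u_2 = 11,  u_3 = 2,  u_4 = 25,  u_5 = 16,  u_6 = 32,  u_7 = 30.
Since u_7 = u_1 = 30, the sequence is periodic with period 6.

6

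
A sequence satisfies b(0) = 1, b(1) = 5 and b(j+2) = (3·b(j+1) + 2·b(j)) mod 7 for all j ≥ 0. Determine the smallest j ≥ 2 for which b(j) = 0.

4

Listing terms: b(0) = 1,  b(1) = 5,  b(2) = 3,  b(3) = 5,  b(4) = 0,  b(5) = 3,  b(6) = 2,  b(7) = 5,  b(8) = 5,  b(9) = 4,  b(10) = 1,  b(11) = 4,  b(12) = 0,  b(13) = 1,  b(14) = 3,  b(15) = 4,  b(16) = 4,  b(17) = 6,  b(18) = 5,  b(19) = 6,  b(20) = 0,  b(21) = 5,  b(22) = 1,  b(23) = 6,  b(24) = 6,  b(25) = 2,  b(26) = 4,  b(27) = 2,  b(28) = 0,  b(29) = 4,  b(30) = 5,  b(31) = 2,  b(32) = 2,  b(33) = 3,  b(34) = 6,  b(35) = 3,  b(36) = 0,  b(37) = 6,  b(38) = 4,  b(39) = 3,  b(40) = 3,  b(41) = 1,  b(42) = 2,  b(43) = 1,  b(44) = 0,  b(45) = 2,  b(46) = 6,  b(47) = 1,  b(48) = 1,  b(49) = 5.
Since (b(48), b(49)) = (b(0), b(1)) = (1, 5) (two consecutive terms determine the rest), the sequence is periodic with period 48.
The value 0 first appears (with j ≥ 2) at b(4).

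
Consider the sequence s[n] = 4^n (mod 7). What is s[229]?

4

We have s[1] = 4,  s[2] = 2,  s[3] = 1,  s[4] = 4.
Since s[4] = s[1] = 4, the sequence is periodic with period 3.
So s[229] = s[1 + ((229-1) mod 3)] = s[1] = 4.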